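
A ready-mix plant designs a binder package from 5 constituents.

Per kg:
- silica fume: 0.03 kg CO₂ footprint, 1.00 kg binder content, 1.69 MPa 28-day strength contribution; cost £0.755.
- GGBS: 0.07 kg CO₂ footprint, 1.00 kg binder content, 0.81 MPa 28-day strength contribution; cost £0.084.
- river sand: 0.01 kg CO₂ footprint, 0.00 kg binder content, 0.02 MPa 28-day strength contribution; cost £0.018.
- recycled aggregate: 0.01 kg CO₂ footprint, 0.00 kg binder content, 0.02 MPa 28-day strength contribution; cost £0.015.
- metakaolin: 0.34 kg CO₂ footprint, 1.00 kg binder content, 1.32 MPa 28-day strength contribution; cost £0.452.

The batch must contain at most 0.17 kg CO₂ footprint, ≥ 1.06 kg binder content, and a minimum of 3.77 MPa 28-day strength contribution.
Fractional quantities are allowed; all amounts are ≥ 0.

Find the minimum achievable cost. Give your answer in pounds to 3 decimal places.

£1.169

This is a linear program. Let x1 = kg of silica fume, x2 = kg of GGBS, x3 = kg of river sand, x4 = kg of recycled aggregate, x5 = kg of metakaolin.
min 0.755x1 + 0.084x2 + 0.018x3 + 0.015x4 + 0.452x5 subject to:
  0.03x1 + 0.07x2 + 0.01x3 + 0.01x4 + 0.34x5 ≤ 0.17   (CO₂ footprint)
  1x1 + 1x2 + 1x5 ≥ 1.06   (binder content)
  1.69x1 + 0.81x2 + 0.02x3 + 0.02x4 + 1.32x5 ≥ 3.77   (28-day strength contribution)
  x1, x2, x3, x4, x5 ≥ 0.
The cheapest feasible vertex uses only silica fume, GGBS; river sand, recycled aggregate, metakaolin are not used. Binding constraints: CO₂ footprint and 28-day strength contribution.
Solving gives x1 = 1.3426, x2 = 1.8532.
Total cost: 0.755·1.3426 + 0.084·1.8532 = 1.16933.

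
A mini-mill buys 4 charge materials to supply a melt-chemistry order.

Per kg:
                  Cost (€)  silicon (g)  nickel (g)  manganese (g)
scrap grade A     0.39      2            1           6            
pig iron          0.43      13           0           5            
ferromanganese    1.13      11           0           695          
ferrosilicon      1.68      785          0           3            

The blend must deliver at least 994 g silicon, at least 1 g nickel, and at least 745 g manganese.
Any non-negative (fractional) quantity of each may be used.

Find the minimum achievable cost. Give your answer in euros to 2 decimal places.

Treat it as an LP. Let x1 = kg of scrap grade A, x2 = kg of pig iron, x3 = kg of ferromanganese, x4 = kg of ferrosilicon.
min 0.39x1 + 0.43x2 + 1.13x3 + 1.68x4 with:
  2x1 + 13x2 + 11x3 + 785x4 ≥ 994   (silicon)
  1x1 ≥ 1   (nickel)
  6x1 + 5x2 + 695x3 + 3x4 ≥ 745   (manganese)
  x1, x2, x3, x4 ≥ 0.
The minimum-cost mix takes nothing from pig iron — only scrap grade A, ferromanganese, ferrosilicon. Binding constraints: silicon, nickel, manganese.
Solving gives x1 = 1, x3 = 1.058, x4 = 1.249.
Hence cost = 0.39·1 + 1.13·1.058 + 1.68·1.249 = €3.6839.

€3.68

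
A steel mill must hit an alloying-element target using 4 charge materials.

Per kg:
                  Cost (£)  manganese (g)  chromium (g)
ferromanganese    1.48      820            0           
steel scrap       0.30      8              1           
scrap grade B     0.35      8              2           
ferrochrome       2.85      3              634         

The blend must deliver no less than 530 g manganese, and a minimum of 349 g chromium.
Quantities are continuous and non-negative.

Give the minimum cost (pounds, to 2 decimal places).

£2.52

Let x1 = kg of ferromanganese, x2 = kg of steel scrap, x3 = kg of scrap grade B, x4 = kg of ferrochrome.
min 1.48x1 + 0.3x2 + 0.35x3 + 2.85x4 s.t.:
  820x1 + 8x2 + 8x3 + 3x4 ≥ 530   (manganese)
  1x2 + 2x3 + 634x4 ≥ 349   (chromium)
  x1, x2, x3, x4 ≥ 0.
At the optimum only ferromanganese, ferrochrome are positive (steel scrap, scrap grade B = 0). The manganese and chromium requirements are met with equality.
So ferromanganese = 0.6443 kg, ferrochrome = 0.5505 kg.
Objective = 1.48·0.6443 + 2.85·0.5505 = 2.5225.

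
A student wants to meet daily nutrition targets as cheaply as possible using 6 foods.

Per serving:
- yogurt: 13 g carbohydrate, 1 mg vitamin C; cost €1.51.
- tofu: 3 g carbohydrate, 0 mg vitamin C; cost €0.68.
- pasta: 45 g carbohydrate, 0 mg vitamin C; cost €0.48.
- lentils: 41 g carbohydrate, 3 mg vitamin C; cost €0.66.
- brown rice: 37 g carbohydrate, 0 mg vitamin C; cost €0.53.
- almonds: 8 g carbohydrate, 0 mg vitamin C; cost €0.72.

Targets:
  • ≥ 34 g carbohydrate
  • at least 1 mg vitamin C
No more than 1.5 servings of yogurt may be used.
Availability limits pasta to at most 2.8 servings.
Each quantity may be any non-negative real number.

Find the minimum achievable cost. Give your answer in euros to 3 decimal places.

Let x1 = servings of yogurt, x2 = servings of tofu, x3 = servings of pasta, x4 = servings of lentils, x5 = servings of brown rice, x6 = servings of almonds.
min 1.51x1 + 0.68x2 + 0.48x3 + 0.66x4 + 0.53x5 + 0.72x6 with:
  13x1 + 3x2 + 45x3 + 41x4 + 37x5 + 8x6 ≥ 34   (carbohydrate)
  1x1 + 3x4 ≥ 1   (vitamin C)
  x1 ≤ 1.5
  x3 ≤ 2.8
  x1, x2, x3, x4, x5, x6 ≥ 0.
The cheapest feasible vertex uses only pasta, lentils; yogurt, tofu, brown rice, almonds are not used. There the carbohydrate and vitamin C constraints are tight.
Optimal quantities: pasta = 0.4519 servings, lentils = 0.3333 servings.
Objective = 0.48·0.4519 + 0.66·0.3333 = 0.43689.

€0.437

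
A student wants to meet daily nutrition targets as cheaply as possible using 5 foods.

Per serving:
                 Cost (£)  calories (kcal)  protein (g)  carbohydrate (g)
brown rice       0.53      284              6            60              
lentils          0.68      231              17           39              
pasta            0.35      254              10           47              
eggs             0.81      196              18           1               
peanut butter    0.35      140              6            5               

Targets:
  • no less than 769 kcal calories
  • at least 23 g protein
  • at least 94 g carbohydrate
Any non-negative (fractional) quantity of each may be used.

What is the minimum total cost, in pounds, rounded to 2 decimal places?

Let x1 = servings of brown rice, x2 = servings of lentils, x3 = servings of pasta, x4 = servings of eggs, x5 = servings of peanut butter.
Minimise 0.53x1 + 0.68x2 + 0.35x3 + 0.81x4 + 0.35x5 with:
  284x1 + 231x2 + 254x3 + 196x4 + 140x5 ≥ 769   (calories)
  6x1 + 17x2 + 10x3 + 18x4 + 6x5 ≥ 23   (protein)
  60x1 + 39x2 + 47x3 + 1x4 + 5x5 ≥ 94   (carbohydrate)
  x1, x2, x3, x4, x5 ≥ 0.
The cheapest feasible vertex uses only pasta; brown rice, lentils, eggs, peanut butter are not used. There the calories constraint is tight.
That vertex is x3 = 3.028.
Total cost: 0.35·3.028 = 1.0598.

£1.06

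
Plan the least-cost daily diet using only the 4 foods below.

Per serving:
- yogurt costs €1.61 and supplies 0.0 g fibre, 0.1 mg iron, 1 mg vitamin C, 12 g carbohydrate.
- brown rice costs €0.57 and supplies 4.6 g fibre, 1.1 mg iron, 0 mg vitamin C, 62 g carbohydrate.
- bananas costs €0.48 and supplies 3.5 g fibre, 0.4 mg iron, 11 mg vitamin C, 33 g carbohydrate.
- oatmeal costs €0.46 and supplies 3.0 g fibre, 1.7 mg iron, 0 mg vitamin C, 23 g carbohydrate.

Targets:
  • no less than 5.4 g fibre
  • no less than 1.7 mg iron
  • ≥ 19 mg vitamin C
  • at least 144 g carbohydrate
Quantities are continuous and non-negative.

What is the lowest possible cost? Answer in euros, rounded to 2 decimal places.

€1.63

This is a linear program. Let x1 = servings of yogurt, x2 = servings of brown rice, x3 = servings of bananas, x4 = servings of oatmeal.
min 1.61x1 + 0.57x2 + 0.48x3 + 0.46x4 s.t.:
  4.6x2 + 3.5x3 + 3x4 ≥ 5.4   (fibre)
  0.1x1 + 1.1x2 + 0.4x3 + 1.7x4 ≥ 1.7   (iron)
  1x1 + 11x3 ≥ 19   (vitamin C)
  12x1 + 62x2 + 33x3 + 23x4 ≥ 144   (carbohydrate)
  x1, x2, x3, x4 ≥ 0.
The optimal basis is {brown rice, bananas}; yogurt, oatmeal drop out. Binding constraints: vitamin C and carbohydrate.
So brown rice = 1.403 servings, bananas = 1.727 servings.
Hence cost = 0.57·1.403 + 0.48·1.727 = €1.6287.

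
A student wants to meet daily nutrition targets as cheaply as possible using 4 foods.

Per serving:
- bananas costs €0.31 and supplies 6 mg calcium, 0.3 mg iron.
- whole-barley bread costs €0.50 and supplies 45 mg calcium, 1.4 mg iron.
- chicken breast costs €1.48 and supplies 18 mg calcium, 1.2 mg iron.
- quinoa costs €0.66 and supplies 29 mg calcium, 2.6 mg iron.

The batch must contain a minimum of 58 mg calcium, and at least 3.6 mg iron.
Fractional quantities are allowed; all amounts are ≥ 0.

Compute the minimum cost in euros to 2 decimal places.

Let x1 = servings of bananas, x2 = servings of whole-barley bread, x3 = servings of chicken breast, x4 = servings of quinoa.
Minimize 0.31x1 + 0.5x2 + 1.48x3 + 0.66x4 subject to:
  6x1 + 45x2 + 18x3 + 29x4 ≥ 58   (calcium)
  0.3x1 + 1.4x2 + 1.2x3 + 2.6x4 ≥ 3.6   (iron)
  x1, x2, x3, x4 ≥ 0.
The minimum-cost mix takes nothing from bananas, chicken breast — only whole-barley bread, quinoa. Binding constraints: calcium and iron.
So whole-barley bread = 0.6073 servings, quinoa = 1.058 servings.
Objective = 0.5·0.6073 + 0.66·1.058 = 1.0019.

€1.00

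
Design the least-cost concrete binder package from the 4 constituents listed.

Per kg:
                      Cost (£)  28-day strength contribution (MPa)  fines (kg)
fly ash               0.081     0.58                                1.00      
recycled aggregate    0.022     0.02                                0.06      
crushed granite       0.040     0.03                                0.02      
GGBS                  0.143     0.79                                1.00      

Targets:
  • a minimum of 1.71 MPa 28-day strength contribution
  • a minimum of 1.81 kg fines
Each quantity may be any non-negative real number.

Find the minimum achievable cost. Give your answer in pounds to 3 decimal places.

£0.239

Treat it as an LP. Let x1 = kg of fly ash, x2 = kg of recycled aggregate, x3 = kg of crushed granite, x4 = kg of GGBS.
min 0.081x1 + 0.022x2 + 0.04x3 + 0.143x4 subject to:
  0.58x1 + 0.02x2 + 0.03x3 + 0.79x4 ≥ 1.71   (28-day strength contribution)
  1x1 + 0.06x2 + 0.02x3 + 1x4 ≥ 1.81   (fines)
  x1, x2, x3, x4 ≥ 0.
The minimum-cost mix takes nothing from recycled aggregate, crushed granite, GGBS — only fly ash. The 28-day strength contribution requirement is met with equality.
That vertex is x1 = 2.948.
Total cost: 0.081·2.948 = 0.23879.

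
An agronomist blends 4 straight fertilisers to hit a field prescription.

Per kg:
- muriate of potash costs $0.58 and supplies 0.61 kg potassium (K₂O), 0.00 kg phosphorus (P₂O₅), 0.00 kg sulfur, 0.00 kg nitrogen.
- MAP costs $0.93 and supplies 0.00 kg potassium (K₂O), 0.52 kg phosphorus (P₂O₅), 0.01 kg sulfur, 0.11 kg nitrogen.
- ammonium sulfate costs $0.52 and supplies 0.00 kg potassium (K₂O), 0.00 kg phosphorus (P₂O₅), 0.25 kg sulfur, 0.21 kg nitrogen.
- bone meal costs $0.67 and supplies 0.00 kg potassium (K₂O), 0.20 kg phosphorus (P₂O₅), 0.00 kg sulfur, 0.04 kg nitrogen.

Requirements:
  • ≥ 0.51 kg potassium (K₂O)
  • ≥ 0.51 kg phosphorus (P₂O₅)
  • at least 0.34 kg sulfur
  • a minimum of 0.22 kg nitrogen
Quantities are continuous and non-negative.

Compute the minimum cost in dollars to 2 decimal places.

Treat it as an LP. Let x1 = kg of muriate of potash, x2 = kg of MAP, x3 = kg of ammonium sulfate, x4 = kg of bone meal.
min 0.58x1 + 0.93x2 + 0.52x3 + 0.67x4 subject to:
  0.61x1 ≥ 0.51   (potassium (K₂O))
  0.52x2 + 0.2x4 ≥ 0.51   (phosphorus (P₂O₅))
  0.01x2 + 0.25x3 ≥ 0.34   (sulfur)
  0.11x2 + 0.21x3 + 0.04x4 ≥ 0.22   (nitrogen)
  x1, x2, x3, x4 ≥ 0.
At the optimum only muriate of potash, MAP, ammonium sulfate are positive (bone meal = 0). There the potassium (K₂O), phosphorus (P₂O₅), sulfur constraints are tight.
That vertex is x1 = 0.8361, x2 = 0.9808, x3 = 1.321.
Cost = 0.58·0.8361 + 0.93·0.9808 + 0.52·1.321 = 2.0840.

$2.08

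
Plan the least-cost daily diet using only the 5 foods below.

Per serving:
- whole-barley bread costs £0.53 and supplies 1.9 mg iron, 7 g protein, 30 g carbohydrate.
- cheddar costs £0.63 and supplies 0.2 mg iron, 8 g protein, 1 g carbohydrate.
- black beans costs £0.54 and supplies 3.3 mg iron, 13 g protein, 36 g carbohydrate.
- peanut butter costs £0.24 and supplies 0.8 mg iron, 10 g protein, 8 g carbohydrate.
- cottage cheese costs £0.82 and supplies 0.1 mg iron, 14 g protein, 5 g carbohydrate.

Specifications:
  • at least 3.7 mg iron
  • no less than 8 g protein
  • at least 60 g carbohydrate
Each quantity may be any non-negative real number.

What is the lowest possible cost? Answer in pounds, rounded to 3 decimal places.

£0.900

This is a linear program. Let x1 = servings of whole-barley bread, x2 = servings of cheddar, x3 = servings of black beans, x4 = servings of peanut butter, x5 = servings of cottage cheese.
min 0.53x1 + 0.63x2 + 0.54x3 + 0.24x4 + 0.82x5 subject to:
  1.9x1 + 0.2x2 + 3.3x3 + 0.8x4 + 0.1x5 ≥ 3.7   (iron)
  7x1 + 8x2 + 13x3 + 10x4 + 14x5 ≥ 8   (protein)
  30x1 + 1x2 + 36x3 + 8x4 + 5x5 ≥ 60   (carbohydrate)
  x1, x2, x3, x4, x5 ≥ 0.
The optimal basis is {black beans}; whole-barley bread, cheddar, peanut butter, cottage cheese drop out. Binding constraint: carbohydrate.
Optimal quantities: black beans = 1.667 servings.
Total cost: 0.54·1.667 = 0.90018.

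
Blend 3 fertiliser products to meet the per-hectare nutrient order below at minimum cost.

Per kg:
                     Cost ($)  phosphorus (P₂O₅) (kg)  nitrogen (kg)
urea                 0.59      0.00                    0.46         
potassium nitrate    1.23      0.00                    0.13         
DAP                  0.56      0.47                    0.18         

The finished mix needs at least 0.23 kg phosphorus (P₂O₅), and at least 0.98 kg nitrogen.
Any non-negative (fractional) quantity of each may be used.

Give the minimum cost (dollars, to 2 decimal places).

$1.42

Let x1 = kg of urea, x2 = kg of potassium nitrate, x3 = kg of DAP.
Minimise 0.59x1 + 1.23x2 + 0.56x3 with:
  0.47x3 ≥ 0.23   (phosphorus (P₂O₅))
  0.46x1 + 0.13x2 + 0.18x3 ≥ 0.98   (nitrogen)
  x1, x2, x3 ≥ 0.
At the optimum only urea, DAP are positive (potassium nitrate = 0). The phosphorus (P₂O₅) and nitrogen requirements are met with equality.
So urea = 1.939 kg, DAP = 0.4894 kg.
Hence cost = 0.59·1.939 + 0.56·0.4894 = $1.4181.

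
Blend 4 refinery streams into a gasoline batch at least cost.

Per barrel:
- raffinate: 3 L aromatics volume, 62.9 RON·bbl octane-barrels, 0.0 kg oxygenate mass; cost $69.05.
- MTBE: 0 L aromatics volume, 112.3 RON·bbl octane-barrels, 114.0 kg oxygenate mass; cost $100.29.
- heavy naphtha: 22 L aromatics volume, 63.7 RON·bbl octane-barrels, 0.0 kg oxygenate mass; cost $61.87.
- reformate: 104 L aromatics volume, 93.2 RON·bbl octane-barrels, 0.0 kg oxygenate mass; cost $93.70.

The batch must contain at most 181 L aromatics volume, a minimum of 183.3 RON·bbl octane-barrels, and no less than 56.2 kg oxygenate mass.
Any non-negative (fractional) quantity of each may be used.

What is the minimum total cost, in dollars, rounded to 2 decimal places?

Let x1 = barrels of raffinate, x2 = barrels of MTBE, x3 = barrels of heavy naphtha, x4 = barrels of reformate.
min 69.05x1 + 100.29x2 + 61.87x3 + 93.7x4 subject to:
  3x1 + 22x3 + 104x4 ≤ 181   (aromatics volume)
  62.9x1 + 112.3x2 + 63.7x3 + 93.2x4 ≥ 183.3   (octane-barrels)
  114x2 ≥ 56.2   (oxygenate mass)
  x1, x2, x3, x4 ≥ 0.
The cheapest feasible vertex uses only MTBE; raffinate, heavy naphtha, reformate are not used. Binding constraint: octane-barrels.
So MTBE = 1.63224 barrels.
Cost = 100.29·1.63224 = 163.6973.

$163.70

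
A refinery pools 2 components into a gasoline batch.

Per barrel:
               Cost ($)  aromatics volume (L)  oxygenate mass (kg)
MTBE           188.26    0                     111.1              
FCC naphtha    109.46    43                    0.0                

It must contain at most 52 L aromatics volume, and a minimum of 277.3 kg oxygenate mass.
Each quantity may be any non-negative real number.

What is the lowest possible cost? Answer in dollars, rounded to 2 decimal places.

$469.89

Set it up as a linear program. Let x1 = barrels of MTBE, x2 = barrels of FCC naphtha.
Minimize 188.26x1 + 109.46x2 with:
  43x2 ≤ 52   (aromatics volume)
  111.1x1 ≥ 277.3   (oxygenate mass)
  x1, x2 ≥ 0.
The optimal basis is {MTBE}; FCC naphtha drops out. The oxygenate mass requirement is met with equality.
Optimal quantities: MTBE = 2.49595 barrels.
Cost = 188.26·2.49595 = 469.8875.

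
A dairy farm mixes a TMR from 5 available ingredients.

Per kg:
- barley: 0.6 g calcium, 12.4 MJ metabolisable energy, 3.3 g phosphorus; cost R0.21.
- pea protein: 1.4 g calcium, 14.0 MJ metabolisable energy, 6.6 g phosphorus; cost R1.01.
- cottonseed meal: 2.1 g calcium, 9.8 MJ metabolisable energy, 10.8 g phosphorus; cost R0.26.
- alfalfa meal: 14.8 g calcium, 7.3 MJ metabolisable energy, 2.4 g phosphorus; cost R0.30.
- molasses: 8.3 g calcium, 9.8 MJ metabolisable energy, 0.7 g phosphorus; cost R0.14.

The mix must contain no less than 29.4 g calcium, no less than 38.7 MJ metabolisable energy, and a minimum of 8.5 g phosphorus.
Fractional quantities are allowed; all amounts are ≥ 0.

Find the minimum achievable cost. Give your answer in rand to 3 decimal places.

R0.623

Treat it as an LP. Let x1 = kg of barley, x2 = kg of pea protein, x3 = kg of cottonseed meal, x4 = kg of alfalfa meal, x5 = kg of molasses.
Minimize 0.21x1 + 1.01x2 + 0.26x3 + 0.3x4 + 0.14x5 with:
  0.6x1 + 1.4x2 + 2.1x3 + 14.8x4 + 8.3x5 ≥ 29.4   (calcium)
  12.4x1 + 14x2 + 9.8x3 + 7.3x4 + 9.8x5 ≥ 38.7   (metabolisable energy)
  3.3x1 + 6.6x2 + 10.8x3 + 2.4x4 + 0.7x5 ≥ 8.5   (phosphorus)
  x1, x2, x3, x4, x5 ≥ 0.
At the optimum only cottonseed meal, molasses are positive (barley, pea protein, alfalfa meal = 0). There the calcium and phosphorus constraints are tight.
So cottonseed meal = 0.5667 kg, molasses = 3.399 kg.
Hence cost = 0.26·0.5667 + 0.14·3.399 = R0.62320.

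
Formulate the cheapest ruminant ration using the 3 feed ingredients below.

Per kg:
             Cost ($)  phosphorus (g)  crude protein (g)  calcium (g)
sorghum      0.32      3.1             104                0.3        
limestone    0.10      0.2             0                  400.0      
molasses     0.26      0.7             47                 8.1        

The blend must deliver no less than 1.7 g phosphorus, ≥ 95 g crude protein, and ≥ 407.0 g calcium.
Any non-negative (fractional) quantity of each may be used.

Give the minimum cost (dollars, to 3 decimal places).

Let x1 = kg of sorghum, x2 = kg of limestone, x3 = kg of molasses.
Minimise 0.32x1 + 0.1x2 + 0.26x3 s.t.:
  3.1x1 + 0.2x2 + 0.7x3 ≥ 1.7   (phosphorus)
  104x1 + 47x3 ≥ 95   (crude protein)
  0.3x1 + 400x2 + 8.1x3 ≥ 407   (calcium)
  x1, x2, x3 ≥ 0.
The minimum-cost mix takes nothing from molasses — only sorghum, limestone. There the crude protein and calcium constraints are tight.
That vertex is x1 = 0.9135, x2 = 1.017.
Total cost: 0.32·0.9135 + 0.1·1.017 = 0.39402.

$0.394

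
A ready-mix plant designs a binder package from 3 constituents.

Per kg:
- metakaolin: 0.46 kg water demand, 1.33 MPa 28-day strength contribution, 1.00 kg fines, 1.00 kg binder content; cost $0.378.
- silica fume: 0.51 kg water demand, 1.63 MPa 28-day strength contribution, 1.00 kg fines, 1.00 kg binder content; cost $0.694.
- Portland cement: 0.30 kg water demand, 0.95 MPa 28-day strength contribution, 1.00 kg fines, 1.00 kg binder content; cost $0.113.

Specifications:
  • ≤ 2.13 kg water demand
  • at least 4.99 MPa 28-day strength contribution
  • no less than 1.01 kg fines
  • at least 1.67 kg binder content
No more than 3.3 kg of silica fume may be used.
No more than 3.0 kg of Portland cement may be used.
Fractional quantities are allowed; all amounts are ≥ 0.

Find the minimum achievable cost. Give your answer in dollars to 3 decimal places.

Let x1 = kg of metakaolin, x2 = kg of silica fume, x3 = kg of Portland cement.
Minimize 0.378x1 + 0.694x2 + 0.113x3 s.t.:
  0.46x1 + 0.51x2 + 0.3x3 ≤ 2.13   (water demand)
  1.33x1 + 1.63x2 + 0.95x3 ≥ 4.99   (28-day strength contribution)
  1x1 + 1x2 + 1x3 ≥ 1.01   (fines)
  1x1 + 1x2 + 1x3 ≥ 1.67   (binder content)
  x2 ≤ 3.3
  x3 ≤ 3
  x1, x2, x3 ≥ 0.
The cheapest feasible vertex uses only metakaolin, Portland cement; silica fume is not used. Binding constraints: 28-day strength contribution and the Portland cement cap.
Solving gives x1 = 1.609, x3 = 3.
Total cost: 0.378·1.609 + 0.113·3 = 0.94720.

$0.947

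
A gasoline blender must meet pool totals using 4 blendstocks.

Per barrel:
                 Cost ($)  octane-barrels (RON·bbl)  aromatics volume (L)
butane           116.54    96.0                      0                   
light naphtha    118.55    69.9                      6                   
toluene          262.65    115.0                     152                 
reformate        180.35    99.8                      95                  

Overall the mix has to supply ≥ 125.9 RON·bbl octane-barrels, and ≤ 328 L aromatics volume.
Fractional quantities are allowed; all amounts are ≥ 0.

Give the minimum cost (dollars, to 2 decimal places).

Let x1 = barrels of butane, x2 = barrels of light naphtha, x3 = barrels of toluene, x4 = barrels of reformate.
Minimize 116.54x1 + 118.55x2 + 262.65x3 + 180.35x4 subject to:
  96x1 + 69.9x2 + 115x3 + 99.8x4 ≥ 125.9   (octane-barrels)
  6x2 + 152x3 + 95x4 ≤ 328   (aromatics volume)
  x1, x2, x3, x4 ≥ 0.
The minimum-cost mix takes nothing from light naphtha, toluene, reformate — only butane. The octane-barrels requirement is met with equality.
Optimal quantities: butane = 1.3115 barrels.
Total cost: 116.54·1.3115 = 152.8422.

$152.84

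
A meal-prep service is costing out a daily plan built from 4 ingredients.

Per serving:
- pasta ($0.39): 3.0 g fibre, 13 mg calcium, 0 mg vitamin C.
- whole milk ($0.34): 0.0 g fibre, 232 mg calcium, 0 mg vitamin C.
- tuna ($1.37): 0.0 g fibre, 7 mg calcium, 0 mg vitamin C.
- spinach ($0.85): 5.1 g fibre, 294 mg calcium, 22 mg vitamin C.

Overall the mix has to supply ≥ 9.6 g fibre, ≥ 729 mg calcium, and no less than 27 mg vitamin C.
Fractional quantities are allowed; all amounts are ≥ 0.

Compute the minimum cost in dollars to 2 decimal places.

$1.86

Treat it as an LP. Let x1 = servings of pasta, x2 = servings of whole milk, x3 = servings of tuna, x4 = servings of spinach.
Minimise 0.39x1 + 0.34x2 + 1.37x3 + 0.85x4 subject to:
  3x1 + 5.1x4 ≥ 9.6   (fibre)
  13x1 + 232x2 + 7x3 + 294x4 ≥ 729   (calcium)
  22x4 ≥ 27   (vitamin C)
  x1, x2, x3, x4 ≥ 0.
The optimal basis is {whole milk, spinach}; pasta, tuna drop out. There the fibre and calcium constraints are tight.
So whole milk = 0.7568 servings, spinach = 1.882 servings.
Total cost: 0.34·0.7568 + 0.85·1.882 = 1.8570.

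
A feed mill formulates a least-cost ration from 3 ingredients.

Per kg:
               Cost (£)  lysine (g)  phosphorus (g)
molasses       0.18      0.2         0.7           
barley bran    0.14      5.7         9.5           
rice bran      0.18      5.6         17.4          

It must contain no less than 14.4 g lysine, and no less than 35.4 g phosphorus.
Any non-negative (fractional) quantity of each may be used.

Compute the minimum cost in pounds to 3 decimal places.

Let x1 = kg of molasses, x2 = kg of barley bran, x3 = kg of rice bran.
Minimise 0.18x1 + 0.14x2 + 0.18x3 s.t.:
  0.2x1 + 5.7x2 + 5.6x3 ≥ 14.4   (lysine)
  0.7x1 + 9.5x2 + 17.4x3 ≥ 35.4   (phosphorus)
  x1, x2, x3 ≥ 0.
The minimum-cost mix takes nothing from molasses — only barley bran, rice bran. The lysine and phosphorus requirements are met with equality.
Optimal quantities: barley bran = 1.138 kg, rice bran = 1.413 kg.
Cost = 0.14·1.138 + 0.18·1.413 = 0.41366.

£0.414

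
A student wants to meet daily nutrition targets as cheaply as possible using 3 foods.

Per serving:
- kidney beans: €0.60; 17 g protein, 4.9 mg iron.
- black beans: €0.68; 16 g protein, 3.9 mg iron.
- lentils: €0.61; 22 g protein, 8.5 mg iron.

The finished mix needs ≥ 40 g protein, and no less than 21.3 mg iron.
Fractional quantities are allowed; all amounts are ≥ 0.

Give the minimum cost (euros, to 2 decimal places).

€1.53

Let x1 = servings of kidney beans, x2 = servings of black beans, x3 = servings of lentils.
Minimise 0.6x1 + 0.68x2 + 0.61x3 s.t.:
  17x1 + 16x2 + 22x3 ≥ 40   (protein)
  4.9x1 + 3.9x2 + 8.5x3 ≥ 21.3   (iron)
  x1, x2, x3 ≥ 0.
The cheapest feasible vertex uses only lentils; kidney beans, black beans are not used. There the iron constraint is tight.
Optimal quantities: lentils = 2.506 servings.
Hence cost = 0.61·2.506 = €1.5287.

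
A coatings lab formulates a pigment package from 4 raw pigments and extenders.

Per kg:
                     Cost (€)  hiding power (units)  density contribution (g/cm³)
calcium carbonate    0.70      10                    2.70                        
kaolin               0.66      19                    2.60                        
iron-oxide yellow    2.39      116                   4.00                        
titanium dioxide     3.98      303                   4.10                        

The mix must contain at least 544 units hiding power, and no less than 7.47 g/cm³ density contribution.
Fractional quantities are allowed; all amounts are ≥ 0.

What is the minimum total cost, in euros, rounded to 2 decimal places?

€7.16

This is a linear program. Let x1 = kg of calcium carbonate, x2 = kg of kaolin, x3 = kg of iron-oxide yellow, x4 = kg of titanium dioxide.
Minimise 0.7x1 + 0.66x2 + 2.39x3 + 3.98x4 s.t.:
  10x1 + 19x2 + 116x3 + 303x4 ≥ 544   (hiding power)
  2.7x1 + 2.6x2 + 4x3 + 4.1x4 ≥ 7.47   (density contribution)
  x1, x2, x3, x4 ≥ 0.
The minimum-cost mix takes nothing from calcium carbonate, iron-oxide yellow — only kaolin, titanium dioxide. Binding constraints: hiding power and density contribution.
That vertex is x2 = 0.0465, x4 = 1.792.
Cost = 0.66·0.0465 + 3.98·1.792 = 7.1629.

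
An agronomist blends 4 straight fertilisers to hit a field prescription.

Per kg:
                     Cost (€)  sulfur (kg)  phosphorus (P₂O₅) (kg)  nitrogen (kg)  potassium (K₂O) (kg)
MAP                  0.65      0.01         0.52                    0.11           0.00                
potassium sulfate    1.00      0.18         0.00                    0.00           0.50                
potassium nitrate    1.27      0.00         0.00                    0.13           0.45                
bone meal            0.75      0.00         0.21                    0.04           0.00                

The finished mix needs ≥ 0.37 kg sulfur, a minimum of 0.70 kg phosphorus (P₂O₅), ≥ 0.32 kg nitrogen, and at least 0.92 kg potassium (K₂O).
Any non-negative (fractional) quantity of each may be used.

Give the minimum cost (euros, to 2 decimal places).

€3.78

Treat it as an LP. Let x1 = kg of MAP, x2 = kg of potassium sulfate, x3 = kg of potassium nitrate, x4 = kg of bone meal.
min 0.65x1 + 1x2 + 1.27x3 + 0.75x4 with:
  0.01x1 + 0.18x2 ≥ 0.37   (sulfur)
  0.52x1 + 0.21x4 ≥ 0.7   (phosphorus (P₂O₅))
  0.11x1 + 0.13x3 + 0.04x4 ≥ 0.32   (nitrogen)
  0.5x2 + 0.45x3 ≥ 0.92   (potassium (K₂O))
  x1, x2, x3, x4 ≥ 0.
At the optimum only MAP, potassium sulfate are positive (potassium nitrate, bone meal = 0). The sulfur and nitrogen requirements are met with equality.
Solving gives x1 = 2.909, x2 = 1.894.
Objective = 0.65·2.909 + 1·1.894 = 3.7849.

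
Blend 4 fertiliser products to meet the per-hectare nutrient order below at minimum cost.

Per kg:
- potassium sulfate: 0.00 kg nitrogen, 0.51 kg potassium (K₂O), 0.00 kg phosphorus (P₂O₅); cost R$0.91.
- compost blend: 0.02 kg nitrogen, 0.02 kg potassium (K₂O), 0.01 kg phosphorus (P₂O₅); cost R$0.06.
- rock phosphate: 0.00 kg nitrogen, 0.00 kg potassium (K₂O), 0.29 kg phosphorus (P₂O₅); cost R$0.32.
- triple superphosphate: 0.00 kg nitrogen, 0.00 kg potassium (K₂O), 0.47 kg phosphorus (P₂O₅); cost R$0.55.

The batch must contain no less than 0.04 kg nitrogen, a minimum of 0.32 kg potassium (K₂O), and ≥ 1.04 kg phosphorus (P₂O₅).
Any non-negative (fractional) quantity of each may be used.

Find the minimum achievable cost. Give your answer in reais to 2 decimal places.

R$1.75

Let x1 = kg of potassium sulfate, x2 = kg of compost blend, x3 = kg of rock phosphate, x4 = kg of triple superphosphate.
min 0.91x1 + 0.06x2 + 0.32x3 + 0.55x4 with:
  0.02x2 ≥ 0.04   (nitrogen)
  0.51x1 + 0.02x2 ≥ 0.32   (potassium (K₂O))
  0.01x2 + 0.29x3 + 0.47x4 ≥ 1.04   (phosphorus (P₂O₅))
  x1, x2, x3, x4 ≥ 0.
The cheapest feasible vertex uses only potassium sulfate, compost blend, rock phosphate; triple superphosphate is not used. The nitrogen, potassium (K₂O), phosphorus (P₂O₅) requirements are met with equality.
That vertex is x1 = 0.549, x2 = 2, x3 = 3.517.
Cost = 0.91·0.549 + 0.06·2 + 0.32·3.517 = 1.74503.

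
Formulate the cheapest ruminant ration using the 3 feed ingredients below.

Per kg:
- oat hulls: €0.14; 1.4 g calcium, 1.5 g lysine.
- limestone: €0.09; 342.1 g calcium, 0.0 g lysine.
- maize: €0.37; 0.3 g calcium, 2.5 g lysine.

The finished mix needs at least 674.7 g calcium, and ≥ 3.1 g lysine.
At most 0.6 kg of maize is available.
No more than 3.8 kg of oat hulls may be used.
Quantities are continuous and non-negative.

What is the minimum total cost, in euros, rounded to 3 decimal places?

€0.466

This is a linear program. Let x1 = kg of oat hulls, x2 = kg of limestone, x3 = kg of maize.
Minimise 0.14x1 + 0.09x2 + 0.37x3 subject to:
  1.4x1 + 342.1x2 + 0.3x3 ≥ 674.7   (calcium)
  1.5x1 + 2.5x3 ≥ 3.1   (lysine)
  x3 ≤ 0.6
  x1 ≤ 3.8
  x1, x2, x3 ≥ 0.
The minimum-cost mix takes nothing from maize — only oat hulls, limestone. There the calcium and lysine constraints are tight.
Optimal quantities: oat hulls = 2.067 kg, limestone = 1.964 kg.
Total cost: 0.14·2.067 + 0.09·1.964 = 0.46614.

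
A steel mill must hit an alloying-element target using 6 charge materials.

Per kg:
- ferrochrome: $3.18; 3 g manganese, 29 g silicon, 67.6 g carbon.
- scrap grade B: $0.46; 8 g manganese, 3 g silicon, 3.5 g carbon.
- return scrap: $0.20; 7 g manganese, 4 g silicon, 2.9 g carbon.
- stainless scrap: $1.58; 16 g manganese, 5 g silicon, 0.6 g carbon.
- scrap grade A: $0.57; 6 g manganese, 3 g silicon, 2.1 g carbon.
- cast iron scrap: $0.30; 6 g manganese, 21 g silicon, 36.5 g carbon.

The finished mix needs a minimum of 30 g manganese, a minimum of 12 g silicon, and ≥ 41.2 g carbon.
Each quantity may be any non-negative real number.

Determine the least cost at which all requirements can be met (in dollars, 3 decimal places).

Set it up as a linear program. Let x1 = kg of ferrochrome, x2 = kg of scrap grade B, x3 = kg of return scrap, x4 = kg of stainless scrap, x5 = kg of scrap grade A, x6 = kg of cast iron scrap.
Minimize 3.18x1 + 0.46x2 + 0.2x3 + 1.58x4 + 0.57x5 + 0.3x6 with:
  3x1 + 8x2 + 7x3 + 16x4 + 6x5 + 6x6 ≥ 30   (manganese)
  29x1 + 3x2 + 4x3 + 5x4 + 3x5 + 21x6 ≥ 12   (silicon)
  67.6x1 + 3.5x2 + 2.9x3 + 0.6x4 + 2.1x5 + 36.5x6 ≥ 41.2   (carbon)
  x1, x2, x3, x4, x5, x6 ≥ 0.
The optimal basis is {return scrap, cast iron scrap}; ferrochrome, scrap grade B, stainless scrap, scrap grade A drop out. The manganese and carbon requirements are met with equality.
Optimal quantities: return scrap = 3.561 kg, cast iron scrap = 0.8459 kg.
Objective = 0.2·3.561 + 0.3·0.8459 = 0.96597.

$0.966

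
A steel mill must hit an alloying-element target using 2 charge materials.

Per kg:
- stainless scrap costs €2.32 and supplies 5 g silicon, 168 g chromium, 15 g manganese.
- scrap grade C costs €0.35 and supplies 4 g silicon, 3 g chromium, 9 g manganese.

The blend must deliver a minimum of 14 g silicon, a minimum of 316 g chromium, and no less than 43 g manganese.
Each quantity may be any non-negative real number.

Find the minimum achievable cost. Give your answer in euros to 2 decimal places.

Treat it as an LP. Let x1 = kg of stainless scrap, x2 = kg of scrap grade C.
Minimise 2.32x1 + 0.35x2 subject to:
  5x1 + 4x2 ≥ 14   (silicon)
  168x1 + 3x2 ≥ 316   (chromium)
  15x1 + 9x2 ≥ 43   (manganese)
  x1, x2 ≥ 0.
Both inputs are positive at the optimum. Binding constraints: chromium and manganese.
That vertex is x1 = 1.851, x2 = 1.693.
Total cost: 2.32·1.851 + 0.35·1.693 = 4.8869.

€4.89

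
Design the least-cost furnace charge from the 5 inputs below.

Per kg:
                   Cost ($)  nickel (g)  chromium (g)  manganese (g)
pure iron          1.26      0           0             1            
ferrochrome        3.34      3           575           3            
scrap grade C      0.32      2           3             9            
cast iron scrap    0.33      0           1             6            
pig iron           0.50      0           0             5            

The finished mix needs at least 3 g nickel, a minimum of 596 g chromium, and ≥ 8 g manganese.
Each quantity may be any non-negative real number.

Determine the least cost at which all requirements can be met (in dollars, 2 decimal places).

Let x1 = kg of pure iron, x2 = kg of ferrochrome, x3 = kg of scrap grade C, x4 = kg of cast iron scrap, x5 = kg of pig iron.
Minimise 1.26x1 + 3.34x2 + 0.32x3 + 0.33x4 + 0.5x5 subject to:
  3x2 + 2x3 ≥ 3   (nickel)
  575x2 + 3x3 + 1x4 ≥ 596   (chromium)
  1x1 + 3x2 + 9x3 + 6x4 + 5x5 ≥ 8   (manganese)
  x1, x2, x3, x4, x5 ≥ 0.
The cheapest feasible vertex uses only ferrochrome, scrap grade C; pure iron, cast iron scrap, pig iron are not used. There the chromium and manganese constraints are tight.
Solving gives x2 = 1.034, x3 = 0.5443.
Total cost: 3.34·1.034 + 0.32·0.5443 = 3.6277.

$3.63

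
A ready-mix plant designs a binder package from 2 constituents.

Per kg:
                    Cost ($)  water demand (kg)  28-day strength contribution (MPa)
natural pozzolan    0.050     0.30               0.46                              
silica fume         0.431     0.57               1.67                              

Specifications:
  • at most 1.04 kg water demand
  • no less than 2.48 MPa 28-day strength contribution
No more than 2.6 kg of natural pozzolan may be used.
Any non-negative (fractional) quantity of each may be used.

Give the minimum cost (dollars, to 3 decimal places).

Treat it as an LP. Let x1 = kg of natural pozzolan, x2 = kg of silica fume.
Minimize 0.05x1 + 0.431x2 with:
  0.3x1 + 0.57x2 ≤ 1.04   (water demand)
  0.46x1 + 1.67x2 ≥ 2.48   (28-day strength contribution)
  x1 ≤ 2.6
  x1, x2 ≥ 0.
Both inputs are positive at the optimum. There the water demand and 28-day strength contribution constraints are tight.
Optimal quantities: natural pozzolan = 1.353 kg, silica fume = 1.112 kg.
Cost = 0.05·1.353 + 0.431·1.112 = 0.54692.

$0.547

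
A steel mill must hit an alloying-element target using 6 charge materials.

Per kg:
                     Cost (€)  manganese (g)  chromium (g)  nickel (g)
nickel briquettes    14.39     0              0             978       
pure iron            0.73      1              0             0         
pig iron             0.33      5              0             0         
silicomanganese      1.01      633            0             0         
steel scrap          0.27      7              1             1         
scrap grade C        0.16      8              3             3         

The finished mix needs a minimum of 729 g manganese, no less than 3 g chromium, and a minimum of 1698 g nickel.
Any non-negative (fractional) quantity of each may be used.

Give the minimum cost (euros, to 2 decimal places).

€26.25

Let x1 = kg of nickel briquettes, x2 = kg of pure iron, x3 = kg of pig iron, x4 = kg of silicomanganese, x5 = kg of steel scrap, x6 = kg of scrap grade C.
Minimise 14.39x1 + 0.73x2 + 0.33x3 + 1.01x4 + 0.27x5 + 0.16x6 subject to:
  1x2 + 5x3 + 633x4 + 7x5 + 8x6 ≥ 729   (manganese)
  1x5 + 3x6 ≥ 3   (chromium)
  978x1 + 1x5 + 3x6 ≥ 1698   (nickel)
  x1, x2, x3, x4, x5, x6 ≥ 0.
The minimum-cost mix takes nothing from pure iron, pig iron, steel scrap — only nickel briquettes, silicomanganese, scrap grade C. The manganese, chromium, nickel requirements are met with equality.
Solving gives x1 = 1.733, x4 = 1.139, x6 = 1.
Objective = 14.39·1.733 + 1.01·1.139 + 0.16·1 = 26.2483.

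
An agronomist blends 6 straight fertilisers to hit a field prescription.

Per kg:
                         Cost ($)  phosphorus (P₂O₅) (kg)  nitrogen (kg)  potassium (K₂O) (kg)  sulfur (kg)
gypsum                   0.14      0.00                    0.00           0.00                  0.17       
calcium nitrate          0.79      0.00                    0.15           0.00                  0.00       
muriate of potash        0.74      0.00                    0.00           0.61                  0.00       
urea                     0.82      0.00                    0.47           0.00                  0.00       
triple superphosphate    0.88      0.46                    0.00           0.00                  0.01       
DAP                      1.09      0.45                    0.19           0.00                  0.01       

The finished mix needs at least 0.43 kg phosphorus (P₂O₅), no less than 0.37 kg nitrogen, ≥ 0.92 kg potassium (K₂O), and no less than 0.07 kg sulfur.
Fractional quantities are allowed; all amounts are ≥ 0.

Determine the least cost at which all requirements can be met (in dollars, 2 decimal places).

$2.54

Let x1 = kg of gypsum, x2 = kg of calcium nitrate, x3 = kg of muriate of potash, x4 = kg of urea, x5 = kg of triple superphosphate, x6 = kg of DAP.
Minimize 0.14x1 + 0.79x2 + 0.74x3 + 0.82x4 + 0.88x5 + 1.09x6 subject to:
  0.46x5 + 0.45x6 ≥ 0.43   (phosphorus (P₂O₅))
  0.15x2 + 0.47x4 + 0.19x6 ≥ 0.37   (nitrogen)
  0.61x3 ≥ 0.92   (potassium (K₂O))
  0.17x1 + 0.01x5 + 0.01x6 ≥ 0.07   (sulfur)
  x1, x2, x3, x4, x5, x6 ≥ 0.
The cheapest feasible vertex uses only gypsum, muriate of potash, urea, DAP; calcium nitrate, triple superphosphate are not used. Binding constraints: phosphorus (P₂O₅), nitrogen, potassium (K₂O), sulfur.
Solving gives x1 = 0.3556, x3 = 1.508, x4 = 0.4009, x6 = 0.9556.
Hence cost = 0.14·0.3556 + 0.74·1.508 + 0.82·0.4009 + 1.09·0.9556 = $2.5360.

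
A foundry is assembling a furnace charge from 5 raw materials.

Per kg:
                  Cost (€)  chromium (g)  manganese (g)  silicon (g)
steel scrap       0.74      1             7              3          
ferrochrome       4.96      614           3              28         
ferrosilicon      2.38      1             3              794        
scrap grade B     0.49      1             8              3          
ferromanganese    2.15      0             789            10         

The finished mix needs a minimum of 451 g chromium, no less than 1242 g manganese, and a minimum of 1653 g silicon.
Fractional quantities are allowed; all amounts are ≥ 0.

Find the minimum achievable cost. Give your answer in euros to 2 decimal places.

€11.84

Let x1 = kg of steel scrap, x2 = kg of ferrochrome, x3 = kg of ferrosilicon, x4 = kg of scrap grade B, x5 = kg of ferromanganese.
min 0.74x1 + 4.96x2 + 2.38x3 + 0.49x4 + 2.15x5 subject to:
  1x1 + 614x2 + 1x3 + 1x4 ≥ 451   (chromium)
  7x1 + 3x2 + 3x3 + 8x4 + 789x5 ≥ 1242   (manganese)
  3x1 + 28x2 + 794x3 + 3x4 + 10x5 ≥ 1653   (silicon)
  x1, x2, x3, x4, x5 ≥ 0.
At the optimum only ferrochrome, ferrosilicon, ferromanganese are positive (steel scrap, scrap grade B = 0). Binding constraints: chromium, manganese, silicon.
Solving gives x2 = 0.7312, x3 = 2.036, x5 = 1.564.
Hence cost = 4.96·0.7312 + 2.38·2.036 + 2.15·1.564 = €11.83503.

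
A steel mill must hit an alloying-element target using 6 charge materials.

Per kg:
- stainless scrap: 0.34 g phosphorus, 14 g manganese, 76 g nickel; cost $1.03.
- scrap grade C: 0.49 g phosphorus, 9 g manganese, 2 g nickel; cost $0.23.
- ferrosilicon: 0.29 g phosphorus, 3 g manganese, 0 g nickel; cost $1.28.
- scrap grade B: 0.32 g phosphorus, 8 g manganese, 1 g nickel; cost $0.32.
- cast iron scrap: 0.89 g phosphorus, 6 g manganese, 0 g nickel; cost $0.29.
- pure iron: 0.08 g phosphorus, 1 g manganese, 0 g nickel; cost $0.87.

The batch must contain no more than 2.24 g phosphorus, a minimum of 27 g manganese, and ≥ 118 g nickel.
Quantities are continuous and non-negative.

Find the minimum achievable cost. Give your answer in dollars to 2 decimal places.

$1.72

Let x1 = kg of stainless scrap, x2 = kg of scrap grade C, x3 = kg of ferrosilicon, x4 = kg of scrap grade B, x5 = kg of cast iron scrap, x6 = kg of pure iron.
min 1.03x1 + 0.23x2 + 1.28x3 + 0.32x4 + 0.29x5 + 0.87x6 subject to:
  0.34x1 + 0.49x2 + 0.29x3 + 0.32x4 + 0.89x5 + 0.08x6 ≤ 2.24   (phosphorus)
  14x1 + 9x2 + 3x3 + 8x4 + 6x5 + 1x6 ≥ 27   (manganese)
  76x1 + 2x2 + 1x4 ≥ 118   (nickel)
  x1, x2, x3, x4, x5, x6 ≥ 0.
The optimal basis is {stainless scrap, scrap grade C}; ferrosilicon, scrap grade B, cast iron scrap, pure iron drop out. Binding constraints: manganese and nickel.
Solving gives x1 = 1.537, x2 = 0.6098.
Cost = 1.03·1.537 + 0.23·0.6098 = 1.7234.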